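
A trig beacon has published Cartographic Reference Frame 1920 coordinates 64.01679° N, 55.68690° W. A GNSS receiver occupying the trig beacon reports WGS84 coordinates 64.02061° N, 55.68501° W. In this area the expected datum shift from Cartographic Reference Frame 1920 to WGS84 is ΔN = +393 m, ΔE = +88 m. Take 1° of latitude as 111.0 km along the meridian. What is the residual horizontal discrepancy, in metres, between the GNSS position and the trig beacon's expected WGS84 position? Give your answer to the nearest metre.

31 m

Observed coordinate differences: Δφ = +0.00382°, Δλ = +0.00189°.
Converting to metres (1° lat = 111000 m, cos φ = 0.438108): observed ΔN = 424.0 m, observed ΔE = 91.9 m.
Subtracting the expected shift leaves a residual of 424.0 − (393) = 31.0 m north and 91.9 − (88) = 3.9 m east.
Residual distance = √(31.0² + 3.9²) = 31.3 m.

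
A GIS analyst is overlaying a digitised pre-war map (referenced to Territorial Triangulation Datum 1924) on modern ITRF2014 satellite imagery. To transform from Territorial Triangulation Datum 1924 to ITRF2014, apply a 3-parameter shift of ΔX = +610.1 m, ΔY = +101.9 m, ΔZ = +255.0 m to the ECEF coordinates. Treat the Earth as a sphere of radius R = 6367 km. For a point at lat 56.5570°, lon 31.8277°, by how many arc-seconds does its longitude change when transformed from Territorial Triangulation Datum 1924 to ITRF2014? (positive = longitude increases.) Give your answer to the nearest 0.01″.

sin φ = 0.834434, cos φ = 0.551107, sin λ = 0.527367, cos λ = 0.849638.
East component: ΔE = −sin λ·ΔX + cos λ·ΔY = −(0.527367)(610.1) + (0.849638)(101.9) = -235.17 m.
1° of latitude spans πR/180 = 111125 m; at latitude φ, 1° of longitude spans that × cos φ = 61241.8 m, so Δλ = -235.17 / 61241.8 × 3600 = -13.824″.

Δλ = -13.82″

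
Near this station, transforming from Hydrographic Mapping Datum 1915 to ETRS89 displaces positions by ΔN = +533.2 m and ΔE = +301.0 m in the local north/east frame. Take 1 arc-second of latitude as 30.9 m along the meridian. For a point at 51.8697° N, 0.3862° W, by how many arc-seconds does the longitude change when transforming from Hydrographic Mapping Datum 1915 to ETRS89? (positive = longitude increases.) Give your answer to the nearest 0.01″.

At latitude 51.8697°, cos φ = 0.617452.
1″ of longitude at this latitude = 30.90 × cos φ = 19.0793 m, so Δλ = 301.0 / 19.0793 = 15.776″.

Δλ = 15.78″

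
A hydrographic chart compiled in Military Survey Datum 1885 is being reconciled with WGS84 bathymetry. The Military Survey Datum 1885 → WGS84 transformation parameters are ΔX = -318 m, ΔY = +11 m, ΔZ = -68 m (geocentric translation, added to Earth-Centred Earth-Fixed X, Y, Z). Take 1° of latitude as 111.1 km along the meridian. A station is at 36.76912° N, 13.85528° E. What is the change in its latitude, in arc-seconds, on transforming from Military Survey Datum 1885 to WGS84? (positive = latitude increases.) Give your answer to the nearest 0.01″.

sin φ = 0.598592, cos φ = 0.801054, sin λ = 0.239470, cos λ = 0.970904.
North component: ΔN = −sin φ cos λ·ΔX − sin φ sin λ·ΔY + cos φ·ΔZ = −(0.598592)(0.970904)(-318) − (0.598592)(0.239470)(11) + (0.801054)(-68) = 128.77 m.
1° of latitude spans 111100 m, so Δφ = 128.77 / 111100 × 3600 = 4.172″.

Δφ = 4.17″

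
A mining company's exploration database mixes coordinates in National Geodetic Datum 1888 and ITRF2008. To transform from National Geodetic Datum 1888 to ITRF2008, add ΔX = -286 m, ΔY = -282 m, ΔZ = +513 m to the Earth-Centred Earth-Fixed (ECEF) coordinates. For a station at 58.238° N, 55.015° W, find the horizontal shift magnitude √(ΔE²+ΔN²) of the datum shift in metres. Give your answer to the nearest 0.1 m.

449.7 m

At φ = 58.238°, λ = -55.015°: sin φ = 0.850242, cos φ = 0.526392, sin λ = -0.819302, cos λ = 0.573362.
ΔE = −sin λ·ΔX + cos λ·ΔY = −(-0.819302)·(-286) + (0.573362)·(-282) = -396.01 m.
ΔN = −sin φ cos λ·ΔX − sin φ sin λ·ΔY + cos φ·ΔZ = −(0.850242)(0.573362)(-286) − (0.850242)(-0.819302)(-282) + (0.526392)(513) = 213.02 m.
Horizontal magnitude = √(ΔE² + ΔN²) = √((-396.01)² + 213.02²) = 449.67 m.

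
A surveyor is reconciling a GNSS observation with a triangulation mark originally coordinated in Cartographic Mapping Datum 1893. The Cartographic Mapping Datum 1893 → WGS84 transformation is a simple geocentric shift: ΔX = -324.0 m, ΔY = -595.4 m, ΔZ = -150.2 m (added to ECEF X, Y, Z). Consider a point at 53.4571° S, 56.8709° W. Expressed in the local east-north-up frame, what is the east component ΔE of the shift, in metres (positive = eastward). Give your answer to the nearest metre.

ΔE = -597 m

At φ = -53.4571°, λ = -56.8709°: sin φ = -0.803411, cos φ = 0.595425, sin λ = -0.837441, cos λ = 0.546527.
ΔE = −sin λ·ΔX + cos λ·ΔY = −(-0.837441)·(-324.0) + (0.546527)·(-595.4) = -596.73 m.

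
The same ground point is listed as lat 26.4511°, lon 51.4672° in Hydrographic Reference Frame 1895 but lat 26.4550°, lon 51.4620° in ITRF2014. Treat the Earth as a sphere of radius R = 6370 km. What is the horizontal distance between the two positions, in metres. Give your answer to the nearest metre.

Δφ = 26.4550° − 26.4511° = +0.0039°; Δλ = 51.4620° − 51.4672° = -0.0052°.
1° along a meridian = πR/180 = 111177 m.
ΔN = Δφ × 111177 = 433.6 m; ΔE = Δλ × 111177 × cos(26.4511°) = -0.0052 × 111177 × 0.895315 = -517.6 m.
Distance = √(ΔE² + ΔN²) = √((-517.6)² + 433.6²) = 675.2 m.

675 m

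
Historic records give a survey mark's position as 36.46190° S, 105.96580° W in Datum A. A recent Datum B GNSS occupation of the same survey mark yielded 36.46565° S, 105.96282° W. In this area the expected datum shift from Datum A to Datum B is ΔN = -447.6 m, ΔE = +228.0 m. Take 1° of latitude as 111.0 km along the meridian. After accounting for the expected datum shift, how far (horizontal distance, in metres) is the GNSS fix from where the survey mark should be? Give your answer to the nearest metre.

49 m

Observed coordinate differences: Δφ = -0.00375°, Δλ = +0.00298°.
Converting to metres (1° lat = 111000 m, cos φ = 0.804252): observed ΔN = -416.2 m, observed ΔE = 266.0 m.
Subtracting the expected shift leaves a residual of -416.2 − (-447.6) = 31.4 m north and 266.0 − (228.0) = 38.0 m east.
Residual distance = √(31.4² + 38.0²) = 49.3 m.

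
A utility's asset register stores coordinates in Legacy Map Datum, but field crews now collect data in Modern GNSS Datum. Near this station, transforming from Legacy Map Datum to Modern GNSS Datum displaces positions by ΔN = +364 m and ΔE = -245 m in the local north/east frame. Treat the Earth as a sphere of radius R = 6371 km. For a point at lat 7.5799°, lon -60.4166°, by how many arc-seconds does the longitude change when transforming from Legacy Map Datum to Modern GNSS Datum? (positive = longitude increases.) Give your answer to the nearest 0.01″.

Δλ = -8.00″

At latitude 7.5799°, cos φ = 0.991262.
One radian of longitude at latitude φ spans R cos φ, so Δλ = ΔE / (R cos φ) = -245.0 / (6371000 × 0.991262) = -3.8794e-05 rad = -8.002″.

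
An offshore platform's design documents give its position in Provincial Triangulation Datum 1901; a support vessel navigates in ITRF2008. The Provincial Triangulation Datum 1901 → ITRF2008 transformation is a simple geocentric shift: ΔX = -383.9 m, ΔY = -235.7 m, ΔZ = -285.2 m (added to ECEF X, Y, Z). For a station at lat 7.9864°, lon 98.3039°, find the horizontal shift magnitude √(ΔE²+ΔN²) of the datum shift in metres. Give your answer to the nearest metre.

488 m

The local east axis at (φ, λ) is (−sin λ, cos λ, 0), so ΔE = −sin(98.3039°)·(-383.9) + cos(98.3039°)·(-235.7) = 413.92 m.
The local north axis is (−sin φ cos λ, −sin φ sin λ, cos φ), giving ΔN = -7.703 + 32.404 − 282.434 = -257.73 m.
Horizontal magnitude = √(ΔE² + ΔN²) = √(413.92² + (-257.73)²) = 487.60 m.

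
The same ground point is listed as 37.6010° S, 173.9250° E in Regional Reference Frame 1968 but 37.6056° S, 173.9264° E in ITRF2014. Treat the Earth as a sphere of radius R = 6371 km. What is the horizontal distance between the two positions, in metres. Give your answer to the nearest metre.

526 m

Δφ = -37.6056° − -37.6010° = -0.0046°; Δλ = 173.9264° − 173.9250° = +0.0014°.
1° along a meridian = πR/180 = 111195 m.
ΔN = Δφ × 111195 = -511.5 m; ΔE = Δλ × 111195 × cos(-37.6010°) = +0.0014 × 111195 × 0.792279 = 123.3 m.
Distance = √(ΔE² + ΔN²) = √(123.3² + (-511.5)²) = 526.2 m.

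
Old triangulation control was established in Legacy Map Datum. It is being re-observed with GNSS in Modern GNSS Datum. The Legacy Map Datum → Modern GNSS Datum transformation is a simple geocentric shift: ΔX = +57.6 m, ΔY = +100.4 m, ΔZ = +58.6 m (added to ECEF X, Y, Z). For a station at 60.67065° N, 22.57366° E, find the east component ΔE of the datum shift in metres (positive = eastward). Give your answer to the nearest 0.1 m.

The local east axis at (φ, λ) is (−sin λ, cos λ, 0), so ΔE = −sin(22.57366°)·57.6 + cos(22.57366°)·100.4 = 70.60 m.

ΔE = 70.6 m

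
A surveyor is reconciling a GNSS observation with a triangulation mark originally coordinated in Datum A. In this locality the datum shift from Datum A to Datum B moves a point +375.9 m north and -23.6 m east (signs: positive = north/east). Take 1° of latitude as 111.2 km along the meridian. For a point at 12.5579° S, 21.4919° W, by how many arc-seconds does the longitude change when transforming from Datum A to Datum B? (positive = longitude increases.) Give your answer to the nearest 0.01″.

Δλ = -0.78″

At latitude -12.5579°, cos φ = 0.976077.
1° of longitude at this latitude = 111.2 × cos φ = 108.54 km, so Δλ = -23.6 / 108539.7 = -0.0002174° = -0.783″.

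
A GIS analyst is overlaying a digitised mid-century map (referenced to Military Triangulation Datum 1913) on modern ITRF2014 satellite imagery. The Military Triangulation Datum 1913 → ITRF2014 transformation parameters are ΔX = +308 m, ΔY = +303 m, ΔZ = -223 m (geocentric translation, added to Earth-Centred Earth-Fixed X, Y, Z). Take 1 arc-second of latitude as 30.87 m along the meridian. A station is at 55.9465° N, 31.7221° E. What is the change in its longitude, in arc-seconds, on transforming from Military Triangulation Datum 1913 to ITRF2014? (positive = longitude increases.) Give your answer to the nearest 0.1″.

Δλ = 5.5″

sin φ = 0.828515, cos φ = 0.559967, sin λ = 0.525800, cos λ = 0.850608.
East component: ΔE = −sin λ·ΔX + cos λ·ΔY = −(0.525800)(308) + (0.850608)(303) = 95.79 m.
1° of latitude spans 3600 × 30.87 = 111132 m; at latitude φ, 1° of longitude spans that × cos φ = 62230.2 m, so Δλ = 95.79 / 62230.2 × 3600 = 5.541″.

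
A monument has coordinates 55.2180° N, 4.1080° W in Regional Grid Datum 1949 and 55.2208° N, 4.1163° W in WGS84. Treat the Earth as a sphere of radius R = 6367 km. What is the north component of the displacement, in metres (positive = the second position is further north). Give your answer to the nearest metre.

Δφ = 55.2208° − 55.2180° = +0.0028°; Δλ = -4.1163° − -4.1080° = -0.0083°.
1° along a meridian = πR/180 = 111125 m.
ΔN = Δφ × 111125 = 311.2 m; ΔE = Δλ × 111125 × cos(55.2180°) = -0.0083 × 111125 × 0.570456 = -526.2 m.

ΔN = 311 m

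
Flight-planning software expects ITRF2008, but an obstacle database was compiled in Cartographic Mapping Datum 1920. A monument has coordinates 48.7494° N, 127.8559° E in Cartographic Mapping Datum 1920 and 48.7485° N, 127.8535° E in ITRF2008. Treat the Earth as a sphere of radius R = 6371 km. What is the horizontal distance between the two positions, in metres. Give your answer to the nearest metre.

Δφ = 48.7485° − 48.7494° = -0.0009°; Δλ = 127.8535° − 127.8559° = -0.0024°.
1° along a meridian = πR/180 = 111195 m.
ΔN = Δφ × 111195 = -100.1 m; ΔE = Δλ × 111195 × cos(48.7494°) = -0.0024 × 111195 × 0.659354 = -176.0 m.
Distance = √(ΔE² + ΔN²) = √((-176.0)² + (-100.1)²) = 202.4 m.

202 m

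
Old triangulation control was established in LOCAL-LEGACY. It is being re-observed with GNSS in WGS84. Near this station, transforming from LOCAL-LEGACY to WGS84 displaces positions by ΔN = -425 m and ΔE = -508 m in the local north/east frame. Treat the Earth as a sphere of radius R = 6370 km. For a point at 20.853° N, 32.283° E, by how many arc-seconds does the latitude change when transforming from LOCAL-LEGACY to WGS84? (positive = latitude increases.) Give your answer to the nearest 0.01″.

Δφ = -13.76″

On a sphere of radius R, 1 rad of latitude = R, so Δφ = ΔN / R = -425.0 / 6370000 = -6.6719e-05 rad = -13.762″.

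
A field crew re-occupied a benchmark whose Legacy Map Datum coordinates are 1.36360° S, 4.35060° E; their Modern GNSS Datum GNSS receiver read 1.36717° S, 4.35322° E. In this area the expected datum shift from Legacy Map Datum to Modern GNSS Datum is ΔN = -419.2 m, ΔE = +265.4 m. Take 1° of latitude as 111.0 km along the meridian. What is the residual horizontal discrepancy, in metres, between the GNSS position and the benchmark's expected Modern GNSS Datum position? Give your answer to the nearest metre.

Observed coordinate differences: Δφ = -0.00357°, Δλ = +0.00262°.
Converting to metres (1° lat = 111000 m, cos φ = 0.999717): observed ΔN = -396.3 m, observed ΔE = 290.7 m.
Subtracting the expected shift leaves a residual of -396.3 − (-419.2) = 22.9 m north and 290.7 − (265.4) = 25.3 m east.
Residual distance = √(22.9² + 25.3²) = 34.2 m.

34 m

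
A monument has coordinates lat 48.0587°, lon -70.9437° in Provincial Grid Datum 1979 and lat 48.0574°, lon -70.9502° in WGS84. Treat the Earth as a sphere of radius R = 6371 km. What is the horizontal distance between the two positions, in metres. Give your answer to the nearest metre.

504 m

Δφ = 48.0574° − 48.0587° = -0.0013°; Δλ = -70.9502° − -70.9437° = -0.0065°.
1° along a meridian = πR/180 = 111195 m.
ΔN = Δφ × 111195 = -144.6 m; ΔE = Δλ × 111195 × cos(48.0587°) = -0.0065 × 111195 × 0.668369 = -483.1 m.
Distance = √(ΔE² + ΔN²) = √((-483.1)² + (-144.6)²) = 504.2 m.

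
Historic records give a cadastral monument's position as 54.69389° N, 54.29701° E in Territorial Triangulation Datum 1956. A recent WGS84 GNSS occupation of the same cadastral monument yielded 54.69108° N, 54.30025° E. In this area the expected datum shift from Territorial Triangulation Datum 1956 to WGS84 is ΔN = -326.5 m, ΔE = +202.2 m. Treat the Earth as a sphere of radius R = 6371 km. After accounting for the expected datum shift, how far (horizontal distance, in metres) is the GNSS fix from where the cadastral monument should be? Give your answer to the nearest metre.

Observed coordinate differences: Δφ = -0.00281°, Δλ = +0.00324°.
Converting to metres (1° lat = 111195 m, cos φ = 0.577945): observed ΔN = -312.5 m, observed ΔE = 208.2 m.
Subtracting the expected shift leaves a residual of -312.5 − (-326.5) = 14.0 m north and 208.2 − (202.2) = 6.0 m east.
Residual distance = √(14.0² + 6.0²) = 15.3 m.

15 m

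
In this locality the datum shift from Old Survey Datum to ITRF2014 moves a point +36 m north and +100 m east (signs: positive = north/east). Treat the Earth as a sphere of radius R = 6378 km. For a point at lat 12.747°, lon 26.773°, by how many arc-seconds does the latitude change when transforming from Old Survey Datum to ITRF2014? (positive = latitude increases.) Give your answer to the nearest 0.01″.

Δφ = 1.16″

On a sphere of radius R, 1 rad of latitude = R, so Δφ = ΔN / R = 36.0 / 6378000 = 5.6444e-06 rad = 1.164″.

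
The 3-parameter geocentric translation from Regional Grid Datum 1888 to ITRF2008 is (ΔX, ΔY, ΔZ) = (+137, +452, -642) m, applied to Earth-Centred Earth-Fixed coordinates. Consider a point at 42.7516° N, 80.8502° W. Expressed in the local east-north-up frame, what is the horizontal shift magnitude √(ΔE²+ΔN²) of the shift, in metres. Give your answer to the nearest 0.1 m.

276.6 m

At φ = 42.7516°, λ = -80.8502°: sin φ = 0.678821, cos φ = 0.734304, sin λ = -0.987276, cos λ = 0.159016.
ΔE = −sin λ·ΔX + cos λ·ΔY = −(-0.987276)·(137) + (0.159016)·(452) = 207.13 m.
ΔN = −sin φ cos λ·ΔX − sin φ sin λ·ΔY + cos φ·ΔZ = −(0.678821)(0.159016)(137) − (0.678821)(-0.987276)(452) + (0.734304)(-642) = -183.29 m.
Horizontal magnitude = √(ΔE² + ΔN²) = √(207.13² + (-183.29)²) = 276.58 m.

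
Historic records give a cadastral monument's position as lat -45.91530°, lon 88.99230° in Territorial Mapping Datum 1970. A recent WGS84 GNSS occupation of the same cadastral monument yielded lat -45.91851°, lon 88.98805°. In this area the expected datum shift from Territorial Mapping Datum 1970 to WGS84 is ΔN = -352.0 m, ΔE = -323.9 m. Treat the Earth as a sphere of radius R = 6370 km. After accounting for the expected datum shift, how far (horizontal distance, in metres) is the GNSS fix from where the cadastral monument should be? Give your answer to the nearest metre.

Observed coordinate differences: Δφ = -0.00321°, Δλ = -0.00425°.
Converting to metres (1° lat = 111177 m, cos φ = 0.695721): observed ΔN = -356.9 m, observed ΔE = -328.7 m.
Subtracting the expected shift leaves a residual of -356.9 − (-352.0) = -4.9 m north and -328.7 − (-323.9) = -4.8 m east.
Residual distance = √((-4.9)² + (-4.8)²) = 6.9 m.

7 m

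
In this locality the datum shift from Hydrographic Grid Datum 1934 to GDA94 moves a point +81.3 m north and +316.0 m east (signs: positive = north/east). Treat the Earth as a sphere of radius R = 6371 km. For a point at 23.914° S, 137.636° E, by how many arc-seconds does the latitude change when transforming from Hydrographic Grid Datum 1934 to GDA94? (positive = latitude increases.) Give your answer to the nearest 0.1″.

Δφ = 2.6″

On a sphere of radius R, 1 rad of latitude = R, so Δφ = ΔN / R = 81.3 / 6371000 = 1.2761e-05 rad = 2.632″.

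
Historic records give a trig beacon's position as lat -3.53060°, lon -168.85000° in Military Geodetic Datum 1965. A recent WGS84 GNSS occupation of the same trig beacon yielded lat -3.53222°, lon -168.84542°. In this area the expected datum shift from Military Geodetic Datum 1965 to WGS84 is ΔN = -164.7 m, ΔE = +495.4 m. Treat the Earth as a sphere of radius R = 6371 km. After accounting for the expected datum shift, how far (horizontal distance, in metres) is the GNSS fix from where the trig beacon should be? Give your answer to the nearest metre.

Observed coordinate differences: Δφ = -0.00162°, Δλ = +0.00458°.
Converting to metres (1° lat = 111195 m, cos φ = 0.998102): observed ΔN = -180.1 m, observed ΔE = 508.3 m.
Subtracting the expected shift leaves a residual of -180.1 − (-164.7) = -15.4 m north and 508.3 − (495.4) = 12.9 m east.
Residual distance = √((-15.4)² + 12.9²) = 20.1 m.

20 m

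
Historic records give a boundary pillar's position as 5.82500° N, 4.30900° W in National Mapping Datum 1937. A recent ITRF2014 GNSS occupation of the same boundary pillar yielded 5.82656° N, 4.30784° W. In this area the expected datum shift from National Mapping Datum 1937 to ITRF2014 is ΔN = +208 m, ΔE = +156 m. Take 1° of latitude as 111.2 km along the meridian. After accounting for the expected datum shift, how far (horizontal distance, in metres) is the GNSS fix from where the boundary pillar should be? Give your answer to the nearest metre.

Observed coordinate differences: Δφ = +0.00156°, Δλ = +0.00116°.
Converting to metres (1° lat = 111200 m, cos φ = 0.994837): observed ΔN = 173.5 m, observed ΔE = 128.3 m.
Subtracting the expected shift leaves a residual of 173.5 − (208) = -34.5 m north and 128.3 − (156) = -27.7 m east.
Residual distance = √((-34.5)² + (-27.7)²) = 44.2 m.

44 m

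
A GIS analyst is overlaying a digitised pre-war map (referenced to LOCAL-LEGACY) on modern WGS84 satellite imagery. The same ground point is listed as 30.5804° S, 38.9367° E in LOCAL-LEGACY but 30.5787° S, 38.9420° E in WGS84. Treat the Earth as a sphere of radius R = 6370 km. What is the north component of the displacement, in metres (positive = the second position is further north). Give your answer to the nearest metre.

Δφ = -30.5787° − -30.5804° = +0.0017°; Δλ = 38.9420° − 38.9367° = +0.0053°.
1° along a meridian = πR/180 = 111177 m.
ΔN = Δφ × 111177 = 189.0 m; ΔE = Δλ × 111177 × cos(-30.5804°) = +0.0053 × 111177 × 0.860916 = 507.3 m.

ΔN = 189 m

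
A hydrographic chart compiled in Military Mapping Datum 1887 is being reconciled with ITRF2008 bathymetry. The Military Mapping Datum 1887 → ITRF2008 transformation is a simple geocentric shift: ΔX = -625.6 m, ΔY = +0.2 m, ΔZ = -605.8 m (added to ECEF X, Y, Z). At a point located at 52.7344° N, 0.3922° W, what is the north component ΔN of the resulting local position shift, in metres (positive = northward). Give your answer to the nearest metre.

At φ = 52.7344°, λ = -0.3922°: sin φ = 0.795837, cos φ = 0.605511, sin λ = -0.006845, cos λ = 0.999977.
ΔN = −sin φ cos λ·ΔX − sin φ sin λ·ΔY + cos φ·ΔZ = −(0.795837)(0.999977)(-625.6) − (0.795837)(-0.006845)(0.2) + (0.605511)(-605.8) = 131.05 m.

ΔN = 131 m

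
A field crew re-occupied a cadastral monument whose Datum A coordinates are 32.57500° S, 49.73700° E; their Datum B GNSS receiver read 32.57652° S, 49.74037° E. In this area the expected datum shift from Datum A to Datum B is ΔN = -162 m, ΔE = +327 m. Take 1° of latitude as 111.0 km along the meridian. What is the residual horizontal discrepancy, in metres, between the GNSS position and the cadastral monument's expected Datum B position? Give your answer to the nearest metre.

14 m

Observed coordinate differences: Δφ = -0.00152°, Δλ = +0.00337°.
Converting to metres (1° lat = 111000 m, cos φ = 0.842687): observed ΔN = -168.7 m, observed ΔE = 315.2 m.
Subtracting the expected shift leaves a residual of -168.7 − (-162) = -6.7 m north and 315.2 − (327) = -11.8 m east.
Residual distance = √((-6.7)² + (-11.8)²) = 13.6 m.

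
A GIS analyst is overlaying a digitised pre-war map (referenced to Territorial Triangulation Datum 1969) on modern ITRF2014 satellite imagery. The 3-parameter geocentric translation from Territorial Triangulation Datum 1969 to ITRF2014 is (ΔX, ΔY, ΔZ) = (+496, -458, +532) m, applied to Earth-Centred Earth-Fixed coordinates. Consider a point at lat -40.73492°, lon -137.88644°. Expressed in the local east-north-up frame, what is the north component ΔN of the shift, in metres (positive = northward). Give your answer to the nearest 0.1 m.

ΔN = 363.4 m

At φ = -40.73492°, λ = -137.88644°: sin φ = -0.652560, cos φ = 0.757737, sin λ = -0.670602, cos λ = -0.741817.
ΔN = −sin φ cos λ·ΔX − sin φ sin λ·ΔY + cos φ·ΔZ = −(-0.652560)(-0.741817)(496) − (-0.652560)(-0.670602)(-458) + (0.757737)(532) = 363.44 m.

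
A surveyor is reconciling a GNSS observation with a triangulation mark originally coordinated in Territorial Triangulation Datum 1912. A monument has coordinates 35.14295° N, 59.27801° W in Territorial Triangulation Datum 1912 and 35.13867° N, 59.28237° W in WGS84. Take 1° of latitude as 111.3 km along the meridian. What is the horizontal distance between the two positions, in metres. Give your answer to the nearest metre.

620 m

Δφ = 35.13867° − 35.14295° = -0.00428°; Δλ = -59.28237° − -59.27801° = -0.00436°.
ΔN = Δφ × 111300 = -476.4 m; ΔE = Δλ × 111300 × cos(35.14295°) = -0.00436 × 111300 × 0.817718 = -396.8 m.
Distance = √(ΔE² + ΔN²) = √((-396.8)² + (-476.4)²) = 620.0 m.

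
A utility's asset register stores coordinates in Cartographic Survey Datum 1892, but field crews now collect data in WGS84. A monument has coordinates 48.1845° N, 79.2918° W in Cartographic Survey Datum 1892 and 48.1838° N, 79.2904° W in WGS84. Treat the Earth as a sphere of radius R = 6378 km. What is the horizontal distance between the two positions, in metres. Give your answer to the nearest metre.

130 m

Δφ = 48.1838° − 48.1845° = -0.0007°; Δλ = -79.2904° − -79.2918° = +0.0014°.
1° along a meridian = πR/180 = 111317 m.
ΔN = Δφ × 111317 = -77.9 m; ΔE = Δλ × 111317 × cos(48.1845°) = +0.0014 × 111317 × 0.666734 = 103.9 m.
Distance = √(ΔE² + ΔN²) = √(103.9² + (-77.9)²) = 129.9 m.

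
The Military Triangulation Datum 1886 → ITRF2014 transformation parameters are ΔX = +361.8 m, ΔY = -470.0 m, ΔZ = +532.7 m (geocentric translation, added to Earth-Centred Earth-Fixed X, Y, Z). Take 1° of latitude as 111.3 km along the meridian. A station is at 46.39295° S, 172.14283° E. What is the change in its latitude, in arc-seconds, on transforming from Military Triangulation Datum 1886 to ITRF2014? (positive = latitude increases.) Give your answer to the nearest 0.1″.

Δφ = 2.0″

sin φ = -0.724087, cos φ = 0.689709, sin λ = 0.136704, cos λ = -0.990612.
North component: ΔN = −sin φ cos λ·ΔX − sin φ sin λ·ΔY + cos φ·ΔZ = −(-0.724087)(-0.990612)(361.8) − (-0.724087)(0.136704)(-470.0) + (0.689709)(532.7) = 61.37 m.
1° of latitude spans 111300 m, so Δφ = 61.37 / 111300 × 3600 = 1.985″.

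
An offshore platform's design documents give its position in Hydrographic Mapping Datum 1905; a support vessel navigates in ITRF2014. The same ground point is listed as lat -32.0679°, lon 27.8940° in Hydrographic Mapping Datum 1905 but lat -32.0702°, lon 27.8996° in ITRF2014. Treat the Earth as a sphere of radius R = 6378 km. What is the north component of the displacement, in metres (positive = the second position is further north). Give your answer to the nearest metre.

Δφ = -32.0702° − -32.0679° = -0.0023°; Δλ = 27.8996° − 27.8940° = +0.0056°.
1° along a meridian = πR/180 = 111317 m.
ΔN = Δφ × 111317 = -256.0 m; ΔE = Δλ × 111317 × cos(-32.0679°) = +0.0056 × 111317 × 0.847420 = 528.3 m.

ΔN = -256 m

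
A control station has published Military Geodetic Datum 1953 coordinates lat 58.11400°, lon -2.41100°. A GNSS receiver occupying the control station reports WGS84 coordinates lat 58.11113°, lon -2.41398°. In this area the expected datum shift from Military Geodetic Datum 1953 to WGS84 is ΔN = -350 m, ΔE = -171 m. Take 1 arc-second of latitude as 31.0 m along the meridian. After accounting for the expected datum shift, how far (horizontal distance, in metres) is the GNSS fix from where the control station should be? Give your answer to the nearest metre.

Observed coordinate differences: Δφ = -0.00287°, Δλ = -0.00298°.
Converting to metres (1° lat = 111600 m, cos φ = 0.528231): observed ΔN = -320.3 m, observed ΔE = -175.7 m.
Subtracting the expected shift leaves a residual of -320.3 − (-350) = 29.7 m north and -175.7 − (-171) = -4.7 m east.
Residual distance = √(29.7² + (-4.7)²) = 30.1 m.

30 m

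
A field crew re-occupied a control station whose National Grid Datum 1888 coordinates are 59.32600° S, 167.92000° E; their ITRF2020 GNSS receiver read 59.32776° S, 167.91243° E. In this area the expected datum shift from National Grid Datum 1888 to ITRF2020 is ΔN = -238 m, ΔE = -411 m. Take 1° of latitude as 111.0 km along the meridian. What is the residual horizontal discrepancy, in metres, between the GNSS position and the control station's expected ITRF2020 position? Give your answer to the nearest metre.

Observed coordinate differences: Δφ = -0.00176°, Δλ = -0.00757°.
Converting to metres (1° lat = 111000 m, cos φ = 0.510153): observed ΔN = -195.4 m, observed ΔE = -428.7 m.
Subtracting the expected shift leaves a residual of -195.4 − (-238) = 42.6 m north and -428.7 − (-411) = -17.7 m east.
Residual distance = √(42.6² + (-17.7)²) = 46.2 m.

46 m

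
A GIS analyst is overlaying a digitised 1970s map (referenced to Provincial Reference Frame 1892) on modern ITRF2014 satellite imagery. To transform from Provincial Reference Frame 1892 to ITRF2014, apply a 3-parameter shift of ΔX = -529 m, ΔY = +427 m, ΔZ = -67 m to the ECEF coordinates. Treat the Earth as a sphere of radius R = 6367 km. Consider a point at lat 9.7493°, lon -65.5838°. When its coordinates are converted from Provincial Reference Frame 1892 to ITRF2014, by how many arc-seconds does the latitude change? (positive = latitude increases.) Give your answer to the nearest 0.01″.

Δφ = 1.19″

sin φ = 0.169337, cos φ = 0.985558, sin λ = -0.910567, cos λ = 0.413362.
North component: ΔN = −sin φ cos λ·ΔX − sin φ sin λ·ΔY + cos φ·ΔZ = −(0.169337)(0.413362)(-529) − (0.169337)(-0.910567)(427) + (0.985558)(-67) = 36.84 m.
1° of latitude spans πR/180 = 111125 m, so Δφ = 36.84 / 111125 × 3600 = 1.193″.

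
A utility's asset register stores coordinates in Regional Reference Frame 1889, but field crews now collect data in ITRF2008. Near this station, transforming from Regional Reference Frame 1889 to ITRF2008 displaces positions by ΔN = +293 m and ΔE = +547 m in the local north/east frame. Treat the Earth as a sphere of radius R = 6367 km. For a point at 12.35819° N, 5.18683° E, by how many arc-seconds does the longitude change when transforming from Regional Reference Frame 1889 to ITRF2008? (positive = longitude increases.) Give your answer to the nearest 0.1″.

At latitude 12.35819°, cos φ = 0.976829.
One radian of longitude at latitude φ spans R cos φ, so Δλ = ΔE / (R cos φ) = 547.0 / (6367000 × 0.976829) = 8.7950e-05 rad = 18.141″.

Δλ = 18.1″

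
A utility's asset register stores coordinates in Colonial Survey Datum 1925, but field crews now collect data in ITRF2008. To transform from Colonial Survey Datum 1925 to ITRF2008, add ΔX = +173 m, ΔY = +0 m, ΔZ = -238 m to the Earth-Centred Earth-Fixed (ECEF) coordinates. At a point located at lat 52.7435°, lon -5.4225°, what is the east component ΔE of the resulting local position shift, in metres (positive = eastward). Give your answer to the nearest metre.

At φ = 52.7435°, λ = -5.4225°: sin φ = 0.795933, cos φ = 0.605384, sin λ = -0.094499, cos λ = 0.995525.
ΔE = −sin λ·ΔX + cos λ·ΔY = −(-0.094499)·(173) + (0.995525)·(0) = 16.35 m.

ΔE = 16 m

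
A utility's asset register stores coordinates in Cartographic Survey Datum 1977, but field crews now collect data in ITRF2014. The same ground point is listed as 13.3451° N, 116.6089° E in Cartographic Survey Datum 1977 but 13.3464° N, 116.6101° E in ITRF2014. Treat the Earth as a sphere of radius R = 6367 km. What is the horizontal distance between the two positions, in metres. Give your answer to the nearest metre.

Δφ = 13.3464° − 13.3451° = +0.0013°; Δλ = 116.6101° − 116.6089° = +0.0012°.
1° along a meridian = πR/180 = 111125 m.
ΔN = Δφ × 111125 = 144.5 m; ΔE = Δλ × 111125 × cos(13.3451°) = +0.0012 × 111125 × 0.972997 = 129.7 m.
Distance = √(ΔE² + ΔN²) = √(129.7² + 144.5²) = 194.2 m.

194 m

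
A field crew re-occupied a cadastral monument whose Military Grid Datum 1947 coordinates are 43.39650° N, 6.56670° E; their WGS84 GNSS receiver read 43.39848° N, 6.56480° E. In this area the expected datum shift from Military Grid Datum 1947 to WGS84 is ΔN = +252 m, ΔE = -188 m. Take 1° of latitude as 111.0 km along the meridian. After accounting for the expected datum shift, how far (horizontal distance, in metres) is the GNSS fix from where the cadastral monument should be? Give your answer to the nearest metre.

47 m

Observed coordinate differences: Δφ = +0.00198°, Δλ = -0.00190°.
Converting to metres (1° lat = 111000 m, cos φ = 0.726617): observed ΔN = 219.8 m, observed ΔE = -153.2 m.
Subtracting the expected shift leaves a residual of 219.8 − (252) = -32.2 m north and -153.2 − (-188) = 34.8 m east.
Residual distance = √((-32.2)² + 34.8²) = 47.4 m.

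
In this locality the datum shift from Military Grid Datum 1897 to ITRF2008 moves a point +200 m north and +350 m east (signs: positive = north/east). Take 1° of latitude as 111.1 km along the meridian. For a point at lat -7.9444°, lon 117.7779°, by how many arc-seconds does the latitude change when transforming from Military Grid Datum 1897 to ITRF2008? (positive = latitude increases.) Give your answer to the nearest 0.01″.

Δφ = 6.48″

1° of latitude = 111.1 km, so Δφ = 200.0 / 111100 = 0.0018002° = 6.481″.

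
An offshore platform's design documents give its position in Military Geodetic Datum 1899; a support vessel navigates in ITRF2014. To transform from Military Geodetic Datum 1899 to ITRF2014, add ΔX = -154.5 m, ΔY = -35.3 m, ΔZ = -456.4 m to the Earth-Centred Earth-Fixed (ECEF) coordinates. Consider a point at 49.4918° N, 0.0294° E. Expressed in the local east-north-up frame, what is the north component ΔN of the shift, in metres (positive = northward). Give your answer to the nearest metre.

The local north axis is (−sin φ cos λ, −sin φ sin λ, cos φ), giving ΔN = 117.468 + 0.014 − 296.458 = -178.98 m.

ΔN = -179 m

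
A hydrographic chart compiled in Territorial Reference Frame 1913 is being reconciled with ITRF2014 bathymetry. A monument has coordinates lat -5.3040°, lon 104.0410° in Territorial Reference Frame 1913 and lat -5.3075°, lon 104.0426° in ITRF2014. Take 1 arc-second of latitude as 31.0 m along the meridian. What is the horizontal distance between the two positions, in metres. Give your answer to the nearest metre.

429 m

Δφ = -5.3075° − -5.3040° = -0.0035°; Δλ = 104.0426° − 104.0410° = +0.0016°.
1° of latitude = 3600 × 31.00 = 111600 m.
ΔN = Δφ × 111600 = -390.6 m; ΔE = Δλ × 111600 × cos(-5.3040°) = +0.0016 × 111600 × 0.995718 = 177.8 m.
Distance = √(ΔE² + ΔN²) = √(177.8² + (-390.6)²) = 429.2 m.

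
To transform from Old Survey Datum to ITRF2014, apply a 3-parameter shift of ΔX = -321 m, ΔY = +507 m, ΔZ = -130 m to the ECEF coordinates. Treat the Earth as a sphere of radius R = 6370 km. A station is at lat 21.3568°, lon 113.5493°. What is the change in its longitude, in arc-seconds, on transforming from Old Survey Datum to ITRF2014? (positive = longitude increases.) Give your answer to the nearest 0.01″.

Δλ = 3.19″

sin φ = 0.364175, cos φ = 0.931331, sin λ = 0.916717, cos λ = -0.399538.
East component: ΔE = −sin λ·ΔX + cos λ·ΔY = −(0.916717)(-321) + (-0.399538)(507) = 91.70 m.
1° of latitude spans πR/180 = 111177 m; at latitude φ, 1° of longitude spans that × cos φ = 103543.0 m, so Δλ = 91.70 / 103543.0 × 3600 = 3.188″.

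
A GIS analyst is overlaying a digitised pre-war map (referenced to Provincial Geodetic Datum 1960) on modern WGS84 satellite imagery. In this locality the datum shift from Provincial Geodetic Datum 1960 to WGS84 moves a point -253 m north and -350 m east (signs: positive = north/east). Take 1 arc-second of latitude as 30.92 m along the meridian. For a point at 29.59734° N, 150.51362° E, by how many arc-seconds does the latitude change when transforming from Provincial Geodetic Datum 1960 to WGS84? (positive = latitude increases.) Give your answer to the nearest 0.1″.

1″ of latitude = 30.92 m, so Δφ = -253.0 / 30.92 = -8.182″.

Δφ = -8.2″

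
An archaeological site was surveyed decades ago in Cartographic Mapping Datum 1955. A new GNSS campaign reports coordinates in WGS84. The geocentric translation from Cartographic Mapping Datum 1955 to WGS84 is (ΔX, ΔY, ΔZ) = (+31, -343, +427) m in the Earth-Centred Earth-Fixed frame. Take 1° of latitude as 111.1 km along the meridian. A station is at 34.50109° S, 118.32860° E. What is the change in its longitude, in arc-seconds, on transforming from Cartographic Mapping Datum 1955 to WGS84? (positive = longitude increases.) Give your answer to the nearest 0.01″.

sin φ = -0.566422, cos φ = 0.824115, sin λ = 0.880241, cos λ = -0.474528.
East component: ΔE = −sin λ·ΔX + cos λ·ΔY = −(0.880241)(31) + (-0.474528)(-343) = 135.48 m.
1° of latitude spans 111100 m; at latitude φ, 1° of longitude spans that × cos φ = 91559.2 m, so Δλ = 135.48 / 91559.2 × 3600 = 5.327″.

Δλ = 5.33″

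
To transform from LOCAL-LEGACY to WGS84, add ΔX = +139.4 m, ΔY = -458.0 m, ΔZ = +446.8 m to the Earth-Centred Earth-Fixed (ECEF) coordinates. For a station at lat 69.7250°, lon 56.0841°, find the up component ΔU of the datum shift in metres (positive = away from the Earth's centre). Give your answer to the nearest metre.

The local up (radial) axis is (cos φ cos λ, cos φ sin λ, sin φ), giving ΔU = 26.953 − 131.706 + 419.116 = 314.36 m.

ΔU = 314 m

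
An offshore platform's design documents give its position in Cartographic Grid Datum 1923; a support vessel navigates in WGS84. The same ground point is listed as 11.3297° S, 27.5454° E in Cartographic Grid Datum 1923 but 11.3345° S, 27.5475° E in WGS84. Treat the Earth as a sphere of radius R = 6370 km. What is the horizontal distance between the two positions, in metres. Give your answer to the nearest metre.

Δφ = -11.3345° − -11.3297° = -0.0048°; Δλ = 27.5475° − 27.5454° = +0.0021°.
1° along a meridian = πR/180 = 111177 m.
ΔN = Δφ × 111177 = -533.7 m; ΔE = Δλ × 111177 × cos(-11.3297°) = +0.0021 × 111177 × 0.980513 = 228.9 m.
Distance = √(ΔE² + ΔN²) = √(228.9² + (-533.7)²) = 580.7 m.

581 m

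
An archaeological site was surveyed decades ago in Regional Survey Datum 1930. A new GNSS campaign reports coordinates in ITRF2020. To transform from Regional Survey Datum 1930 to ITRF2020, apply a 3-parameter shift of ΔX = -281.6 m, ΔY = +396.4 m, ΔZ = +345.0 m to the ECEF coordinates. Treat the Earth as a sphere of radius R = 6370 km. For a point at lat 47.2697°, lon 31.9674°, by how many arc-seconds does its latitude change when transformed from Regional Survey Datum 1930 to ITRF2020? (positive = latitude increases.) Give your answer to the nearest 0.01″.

Δφ = 8.27″

sin φ = 0.734556, cos φ = 0.678548, sin λ = 0.529437, cos λ = 0.848349.
North component: ΔN = −sin φ cos λ·ΔX − sin φ sin λ·ΔY + cos φ·ΔZ = −(0.734556)(0.848349)(-281.6) − (0.734556)(0.529437)(396.4) + (0.678548)(345.0) = 255.42 m.
1° of latitude spans πR/180 = 111177 m, so Δφ = 255.42 / 111177 × 3600 = 8.271″.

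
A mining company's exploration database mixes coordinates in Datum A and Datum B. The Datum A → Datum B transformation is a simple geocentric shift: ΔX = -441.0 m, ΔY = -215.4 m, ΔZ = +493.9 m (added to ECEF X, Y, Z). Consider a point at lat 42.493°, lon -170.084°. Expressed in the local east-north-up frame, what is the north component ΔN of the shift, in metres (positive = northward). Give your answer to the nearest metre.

ΔN = 46 m

The local north axis is (−sin φ cos λ, −sin φ sin λ, cos φ), giving ΔN = -293.445 − 25.056 + 364.182 = 45.68 m.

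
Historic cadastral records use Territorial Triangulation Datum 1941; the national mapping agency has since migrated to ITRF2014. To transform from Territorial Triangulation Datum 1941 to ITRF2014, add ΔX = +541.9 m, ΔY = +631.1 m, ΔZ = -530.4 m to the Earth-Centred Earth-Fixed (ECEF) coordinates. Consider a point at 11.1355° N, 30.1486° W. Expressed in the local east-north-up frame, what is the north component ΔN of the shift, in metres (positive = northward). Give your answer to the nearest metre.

At φ = 11.1355°, λ = -30.1486°: sin φ = 0.193130, cos φ = 0.981173, sin λ = -0.502244, cos λ = 0.864726.
ΔN = −sin φ cos λ·ΔX − sin φ sin λ·ΔY + cos φ·ΔZ = −(0.193130)(0.864726)(541.9) − (0.193130)(-0.502244)(631.1) + (0.981173)(-530.4) = -549.70 m.

ΔN = -550 m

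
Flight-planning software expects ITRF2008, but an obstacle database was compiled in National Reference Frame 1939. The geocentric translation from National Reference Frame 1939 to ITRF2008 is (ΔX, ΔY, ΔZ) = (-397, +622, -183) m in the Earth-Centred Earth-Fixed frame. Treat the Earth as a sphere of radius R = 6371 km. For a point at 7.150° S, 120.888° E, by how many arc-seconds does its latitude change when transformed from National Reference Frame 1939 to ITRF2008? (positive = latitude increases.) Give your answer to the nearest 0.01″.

Δφ = -2.91″

sin φ = -0.124467, cos φ = 0.992224, sin λ = 0.858172, cos λ = -0.513362.
North component: ΔN = −sin φ cos λ·ΔX − sin φ sin λ·ΔY + cos φ·ΔZ = −(-0.124467)(-0.513362)(-397) − (-0.124467)(0.858172)(622) + (0.992224)(-183) = -89.77 m.
1° of latitude spans πR/180 = 111195 m, so Δφ = -89.77 / 111195 × 3600 = -2.906″.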